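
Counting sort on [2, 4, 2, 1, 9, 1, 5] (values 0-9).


Input: [2, 4, 2, 1, 9, 1, 5]
Counts: [0, 2, 2, 0, 1, 1, 0, 0, 0, 1]

Sorted: [1, 1, 2, 2, 4, 5, 9]


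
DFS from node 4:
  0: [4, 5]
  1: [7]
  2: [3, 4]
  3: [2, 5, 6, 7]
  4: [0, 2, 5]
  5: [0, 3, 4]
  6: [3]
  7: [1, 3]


Visit 4, push [5, 2, 0]
Visit 0, push [5]
Visit 5, push [3]
Visit 3, push [7, 6, 2]
Visit 2, push []
Visit 6, push []
Visit 7, push [1]
Visit 1, push []

DFS order: [4, 0, 5, 3, 2, 6, 7, 1]


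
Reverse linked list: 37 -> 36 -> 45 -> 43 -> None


Step 1: curr=37, set curr.next=prev(None) | reversed so far: 37
Step 2: curr=36, set curr.next=prev(37) | reversed so far: 36 -> 37
Step 3: curr=45, set curr.next=prev(36) | reversed so far: 45 -> 36 -> 37
Step 4: curr=43, set curr.next=prev(45) | reversed so far: 43 -> 45 -> 36 -> 37

43 -> 45 -> 36 -> 37 -> None


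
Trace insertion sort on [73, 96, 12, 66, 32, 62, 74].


Initial: [73, 96, 12, 66, 32, 62, 74]
Insert 96: [73, 96, 12, 66, 32, 62, 74]
Insert 12: [12, 73, 96, 66, 32, 62, 74]
Insert 66: [12, 66, 73, 96, 32, 62, 74]
Insert 32: [12, 32, 66, 73, 96, 62, 74]
Insert 62: [12, 32, 62, 66, 73, 96, 74]
Insert 74: [12, 32, 62, 66, 73, 74, 96]

Sorted: [12, 32, 62, 66, 73, 74, 96]


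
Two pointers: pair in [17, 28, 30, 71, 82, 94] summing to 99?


lo=0(17)+hi=5(94)=111
lo=0(17)+hi=4(82)=99

Yes: 17+82=99


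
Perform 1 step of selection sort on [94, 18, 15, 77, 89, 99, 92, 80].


Initial: [94, 18, 15, 77, 89, 99, 92, 80]
Step 1: min=15 at 2
  Swap: [15, 18, 94, 77, 89, 99, 92, 80]

After 1 step: [15, 18, 94, 77, 89, 99, 92, 80]


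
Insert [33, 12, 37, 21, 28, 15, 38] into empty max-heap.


Insert 33: [33]
Insert 12: [33, 12]
Insert 37: [37, 12, 33]
Insert 21: [37, 21, 33, 12]
Insert 28: [37, 28, 33, 12, 21]
Insert 15: [37, 28, 33, 12, 21, 15]
Insert 38: [38, 28, 37, 12, 21, 15, 33]

Final heap: [38, 28, 37, 12, 21, 15, 33]


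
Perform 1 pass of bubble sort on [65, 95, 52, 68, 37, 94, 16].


Initial: [65, 95, 52, 68, 37, 94, 16]
Pass 1: [65, 52, 68, 37, 94, 16, 95] (5 swaps)

After 1 pass: [65, 52, 68, 37, 94, 16, 95]


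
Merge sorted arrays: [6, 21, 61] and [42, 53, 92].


Take 6 from A
Take 21 from A
Take 42 from B
Take 53 from B
Take 61 from A

Merged: [6, 21, 42, 53, 61, 92]


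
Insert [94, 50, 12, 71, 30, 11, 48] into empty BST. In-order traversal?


Insert 94: root
Insert 50: L from 94
Insert 12: L from 94 -> L from 50
Insert 71: L from 94 -> R from 50
Insert 30: L from 94 -> L from 50 -> R from 12
Insert 11: L from 94 -> L from 50 -> L from 12
Insert 48: L from 94 -> L from 50 -> R from 12 -> R from 30

In-order: [11, 12, 30, 48, 50, 71, 94]


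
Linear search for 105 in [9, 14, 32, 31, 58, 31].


i=0: 9!=105
i=1: 14!=105
i=2: 32!=105
i=3: 31!=105
i=4: 58!=105
i=5: 31!=105

Not found, 6 comps


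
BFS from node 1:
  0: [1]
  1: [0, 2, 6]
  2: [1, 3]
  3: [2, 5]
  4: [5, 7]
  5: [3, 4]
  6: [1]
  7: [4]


Visit 1, enqueue [0, 2, 6]
Visit 0, enqueue []
Visit 2, enqueue [3]
Visit 6, enqueue []
Visit 3, enqueue [5]
Visit 5, enqueue [4]
Visit 4, enqueue [7]
Visit 7, enqueue []

BFS order: [1, 0, 2, 6, 3, 5, 4, 7]


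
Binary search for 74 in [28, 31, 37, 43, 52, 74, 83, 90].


Step 1: lo=0, hi=7, mid=3, val=43
Step 2: lo=4, hi=7, mid=5, val=74

Found at index 5


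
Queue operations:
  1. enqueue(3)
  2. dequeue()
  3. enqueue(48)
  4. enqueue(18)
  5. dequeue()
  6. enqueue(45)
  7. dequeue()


enqueue(3) -> [3]
dequeue()->3, []
enqueue(48) -> [48]
enqueue(18) -> [48, 18]
dequeue()->48, [18]
enqueue(45) -> [18, 45]
dequeue()->18, [45]

Final queue: [45]


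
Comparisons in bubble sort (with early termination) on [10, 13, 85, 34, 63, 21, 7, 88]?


Algorithm: bubble sort (with early termination)
Input: [10, 13, 85, 34, 63, 21, 7, 88]
Sorted: [7, 10, 13, 21, 34, 63, 85, 88]

28


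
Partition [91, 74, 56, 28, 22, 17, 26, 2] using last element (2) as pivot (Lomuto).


Pivot: 2
Place pivot at 0: [2, 74, 56, 28, 22, 17, 26, 91]

Partitioned: [2, 74, 56, 28, 22, 17, 26, 91]


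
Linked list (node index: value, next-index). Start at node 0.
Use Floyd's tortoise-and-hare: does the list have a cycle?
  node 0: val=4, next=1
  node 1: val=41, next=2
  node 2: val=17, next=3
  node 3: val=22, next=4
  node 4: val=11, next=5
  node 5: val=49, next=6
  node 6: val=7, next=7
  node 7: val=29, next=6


Floyd's tortoise (slow, +1) and hare (fast, +2):
  init: slow=0, fast=0
  step 1: slow=1, fast=2
  step 2: slow=2, fast=4
  step 3: slow=3, fast=6
  step 4: slow=4, fast=6
  step 5: slow=5, fast=6
  step 6: slow=6, fast=6
  slow == fast at node 6: cycle detected

Cycle: yes


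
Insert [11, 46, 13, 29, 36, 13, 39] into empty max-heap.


Insert 11: [11]
Insert 46: [46, 11]
Insert 13: [46, 11, 13]
Insert 29: [46, 29, 13, 11]
Insert 36: [46, 36, 13, 11, 29]
Insert 13: [46, 36, 13, 11, 29, 13]
Insert 39: [46, 36, 39, 11, 29, 13, 13]

Final heap: [46, 36, 39, 11, 29, 13, 13]


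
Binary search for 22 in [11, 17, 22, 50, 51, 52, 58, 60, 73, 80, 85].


Step 1: lo=0, hi=10, mid=5, val=52
Step 2: lo=0, hi=4, mid=2, val=22

Found at index 2


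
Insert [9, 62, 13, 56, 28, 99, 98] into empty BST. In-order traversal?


Insert 9: root
Insert 62: R from 9
Insert 13: R from 9 -> L from 62
Insert 56: R from 9 -> L from 62 -> R from 13
Insert 28: R from 9 -> L from 62 -> R from 13 -> L from 56
Insert 99: R from 9 -> R from 62
Insert 98: R from 9 -> R from 62 -> L from 99

In-order: [9, 13, 28, 56, 62, 98, 99]


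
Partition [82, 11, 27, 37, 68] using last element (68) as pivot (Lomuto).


Pivot: 68
  11 <= 68: swap -> [11, 82, 27, 37, 68]
  27 <= 68: swap -> [11, 27, 82, 37, 68]
  37 <= 68: swap -> [11, 27, 37, 82, 68]
Place pivot at 3: [11, 27, 37, 68, 82]

Partitioned: [11, 27, 37, 68, 82]


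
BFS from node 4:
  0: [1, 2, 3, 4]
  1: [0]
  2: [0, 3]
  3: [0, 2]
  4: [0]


Visit 4, enqueue [0]
Visit 0, enqueue [1, 2, 3]
Visit 1, enqueue []
Visit 2, enqueue []
Visit 3, enqueue []

BFS order: [4, 0, 1, 2, 3]


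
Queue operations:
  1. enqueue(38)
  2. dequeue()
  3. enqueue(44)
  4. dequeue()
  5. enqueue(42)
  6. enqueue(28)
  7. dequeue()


enqueue(38) -> [38]
dequeue()->38, []
enqueue(44) -> [44]
dequeue()->44, []
enqueue(42) -> [42]
enqueue(28) -> [42, 28]
dequeue()->42, [28]

Final queue: [28]


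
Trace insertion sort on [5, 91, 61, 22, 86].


Initial: [5, 91, 61, 22, 86]
Insert 91: [5, 91, 61, 22, 86]
Insert 61: [5, 61, 91, 22, 86]
Insert 22: [5, 22, 61, 91, 86]
Insert 86: [5, 22, 61, 86, 91]

Sorted: [5, 22, 61, 86, 91]


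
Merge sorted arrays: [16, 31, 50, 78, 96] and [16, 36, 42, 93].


Take 16 from A
Take 16 from B
Take 31 from A
Take 36 from B
Take 42 from B
Take 50 from A
Take 78 from A
Take 93 from B

Merged: [16, 16, 31, 36, 42, 50, 78, 93, 96]


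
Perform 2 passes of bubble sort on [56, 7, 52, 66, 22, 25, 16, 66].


Initial: [56, 7, 52, 66, 22, 25, 16, 66]
Pass 1: [7, 52, 56, 22, 25, 16, 66, 66] (5 swaps)
Pass 2: [7, 52, 22, 25, 16, 56, 66, 66] (3 swaps)

After 2 passes: [7, 52, 22, 25, 16, 56, 66, 66]


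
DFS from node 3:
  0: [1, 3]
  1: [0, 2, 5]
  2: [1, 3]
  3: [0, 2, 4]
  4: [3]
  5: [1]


Visit 3, push [4, 2, 0]
Visit 0, push [1]
Visit 1, push [5, 2]
Visit 2, push []
Visit 5, push []
Visit 4, push []

DFS order: [3, 0, 1, 2, 5, 4]


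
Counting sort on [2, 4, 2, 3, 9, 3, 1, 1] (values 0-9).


Input: [2, 4, 2, 3, 9, 3, 1, 1]
Counts: [0, 2, 2, 2, 1, 0, 0, 0, 0, 1]

Sorted: [1, 1, 2, 2, 3, 3, 4, 9]


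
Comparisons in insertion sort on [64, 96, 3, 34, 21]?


Algorithm: insertion sort
Input: [64, 96, 3, 34, 21]
Sorted: [3, 21, 34, 64, 96]

10


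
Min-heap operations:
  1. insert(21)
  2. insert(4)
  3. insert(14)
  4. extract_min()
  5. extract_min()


insert(21) -> [21]
insert(4) -> [4, 21]
insert(14) -> [4, 21, 14]
extract_min()->4, [14, 21]
extract_min()->14, [21]

Final heap: [21]


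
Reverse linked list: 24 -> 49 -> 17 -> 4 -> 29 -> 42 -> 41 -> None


Step 1: curr=24, set curr.next=prev(None) | reversed so far: 24
Step 2: curr=49, set curr.next=prev(24) | reversed so far: 49 -> 24
Step 3: curr=17, set curr.next=prev(49) | reversed so far: 17 -> 49 -> 24
Step 4: curr=4, set curr.next=prev(17) | reversed so far: 4 -> 17 -> 49 -> 24
Step 5: curr=29, set curr.next=prev(4) | reversed so far: 29 -> 4 -> 17 -> 49 -> 24
Step 6: curr=42, set curr.next=prev(29) | reversed so far: 42 -> 29 -> 4 -> 17 -> 49 -> 24
Step 7: curr=41, set curr.next=prev(42) | reversed so far: 41 -> 42 -> 29 -> 4 -> 17 -> 49 -> 24

41 -> 42 -> 29 -> 4 -> 17 -> 49 -> 24 -> None


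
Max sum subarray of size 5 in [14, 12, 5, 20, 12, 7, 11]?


[0:5]: 63
[1:6]: 56
[2:7]: 55

Max: 63 at [0:5]


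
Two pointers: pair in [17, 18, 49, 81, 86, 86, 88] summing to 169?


lo=0(17)+hi=6(88)=105
lo=1(18)+hi=6(88)=106
lo=2(49)+hi=6(88)=137
lo=3(81)+hi=6(88)=169

Yes: 81+88=169


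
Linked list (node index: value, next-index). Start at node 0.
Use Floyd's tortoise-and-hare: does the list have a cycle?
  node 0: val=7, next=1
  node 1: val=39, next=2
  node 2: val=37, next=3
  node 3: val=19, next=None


Floyd's tortoise (slow, +1) and hare (fast, +2):
  init: slow=0, fast=0
  step 1: slow=1, fast=2
  step 2: fast 2->3->None, no cycle

Cycle: no


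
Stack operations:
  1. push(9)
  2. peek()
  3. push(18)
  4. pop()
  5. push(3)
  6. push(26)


push(9) -> [9]
peek()->9
push(18) -> [9, 18]
pop()->18, [9]
push(3) -> [9, 3]
push(26) -> [9, 3, 26]

Final stack: [9, 3, 26]


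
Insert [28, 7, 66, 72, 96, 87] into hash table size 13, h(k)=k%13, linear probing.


Insert 28: h=2 -> slot 2
Insert 7: h=7 -> slot 7
Insert 66: h=1 -> slot 1
Insert 72: h=7, 1 probes -> slot 8
Insert 96: h=5 -> slot 5
Insert 87: h=9 -> slot 9

Table: [None, 66, 28, None, None, 96, None, 7, 72, 87, None, None, None]


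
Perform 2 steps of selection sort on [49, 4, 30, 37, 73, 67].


Initial: [49, 4, 30, 37, 73, 67]
Step 1: min=4 at 1
  Swap: [4, 49, 30, 37, 73, 67]
Step 2: min=30 at 2
  Swap: [4, 30, 49, 37, 73, 67]

After 2 steps: [4, 30, 49, 37, 73, 67]


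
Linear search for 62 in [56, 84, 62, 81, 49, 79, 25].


i=0: 56!=62
i=1: 84!=62
i=2: 62==62 found!

Found at 2, 3 comps


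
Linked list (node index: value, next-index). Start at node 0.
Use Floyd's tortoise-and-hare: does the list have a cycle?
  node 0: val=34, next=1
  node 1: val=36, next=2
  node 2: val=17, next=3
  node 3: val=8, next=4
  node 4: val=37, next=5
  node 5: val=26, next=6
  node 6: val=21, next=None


Floyd's tortoise (slow, +1) and hare (fast, +2):
  init: slow=0, fast=0
  step 1: slow=1, fast=2
  step 2: slow=2, fast=4
  step 3: slow=3, fast=6
  step 4: fast -> None, no cycle

Cycle: no


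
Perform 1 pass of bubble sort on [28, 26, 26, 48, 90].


Initial: [28, 26, 26, 48, 90]
Pass 1: [26, 26, 28, 48, 90] (2 swaps)

After 1 pass: [26, 26, 28, 48, 90]


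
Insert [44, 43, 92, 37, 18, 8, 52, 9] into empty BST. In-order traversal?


Insert 44: root
Insert 43: L from 44
Insert 92: R from 44
Insert 37: L from 44 -> L from 43
Insert 18: L from 44 -> L from 43 -> L from 37
Insert 8: L from 44 -> L from 43 -> L from 37 -> L from 18
Insert 52: R from 44 -> L from 92
Insert 9: L from 44 -> L from 43 -> L from 37 -> L from 18 -> R from 8

In-order: [8, 9, 18, 37, 43, 44, 52, 92]


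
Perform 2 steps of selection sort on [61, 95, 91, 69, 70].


Initial: [61, 95, 91, 69, 70]
Step 1: min=61 at 0
  Swap: [61, 95, 91, 69, 70]
Step 2: min=69 at 3
  Swap: [61, 69, 91, 95, 70]

After 2 steps: [61, 69, 91, 95, 70]


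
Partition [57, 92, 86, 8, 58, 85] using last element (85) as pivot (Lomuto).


Pivot: 85
  57 <= 85: advance i (no swap)
  8 <= 85: swap -> [57, 8, 86, 92, 58, 85]
  58 <= 85: swap -> [57, 8, 58, 92, 86, 85]
Place pivot at 3: [57, 8, 58, 85, 86, 92]

Partitioned: [57, 8, 58, 85, 86, 92]


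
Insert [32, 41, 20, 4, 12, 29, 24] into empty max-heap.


Insert 32: [32]
Insert 41: [41, 32]
Insert 20: [41, 32, 20]
Insert 4: [41, 32, 20, 4]
Insert 12: [41, 32, 20, 4, 12]
Insert 29: [41, 32, 29, 4, 12, 20]
Insert 24: [41, 32, 29, 4, 12, 20, 24]

Final heap: [41, 32, 29, 4, 12, 20, 24]


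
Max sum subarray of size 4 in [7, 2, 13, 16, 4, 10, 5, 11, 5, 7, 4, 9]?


[0:4]: 38
[1:5]: 35
[2:6]: 43
[3:7]: 35
[4:8]: 30
[5:9]: 31
[6:10]: 28
[7:11]: 27
[8:12]: 25

Max: 43 at [2:6]


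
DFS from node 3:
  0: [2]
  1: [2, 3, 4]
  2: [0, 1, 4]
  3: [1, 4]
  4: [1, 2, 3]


Visit 3, push [4, 1]
Visit 1, push [4, 2]
Visit 2, push [4, 0]
Visit 0, push []
Visit 4, push []

DFS order: [3, 1, 2, 0, 4]


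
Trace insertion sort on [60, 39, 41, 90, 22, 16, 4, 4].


Initial: [60, 39, 41, 90, 22, 16, 4, 4]
Insert 39: [39, 60, 41, 90, 22, 16, 4, 4]
Insert 41: [39, 41, 60, 90, 22, 16, 4, 4]
Insert 90: [39, 41, 60, 90, 22, 16, 4, 4]
Insert 22: [22, 39, 41, 60, 90, 16, 4, 4]
Insert 16: [16, 22, 39, 41, 60, 90, 4, 4]
Insert 4: [4, 16, 22, 39, 41, 60, 90, 4]
Insert 4: [4, 4, 16, 22, 39, 41, 60, 90]

Sorted: [4, 4, 16, 22, 39, 41, 60, 90]


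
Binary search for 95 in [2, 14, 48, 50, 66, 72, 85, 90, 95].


Step 1: lo=0, hi=8, mid=4, val=66
Step 2: lo=5, hi=8, mid=6, val=85
Step 3: lo=7, hi=8, mid=7, val=90
Step 4: lo=8, hi=8, mid=8, val=95

Found at index 8


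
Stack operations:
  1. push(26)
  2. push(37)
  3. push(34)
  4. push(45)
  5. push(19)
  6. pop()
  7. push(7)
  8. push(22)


push(26) -> [26]
push(37) -> [26, 37]
push(34) -> [26, 37, 34]
push(45) -> [26, 37, 34, 45]
push(19) -> [26, 37, 34, 45, 19]
pop()->19, [26, 37, 34, 45]
push(7) -> [26, 37, 34, 45, 7]
push(22) -> [26, 37, 34, 45, 7, 22]

Final stack: [26, 37, 34, 45, 7, 22]


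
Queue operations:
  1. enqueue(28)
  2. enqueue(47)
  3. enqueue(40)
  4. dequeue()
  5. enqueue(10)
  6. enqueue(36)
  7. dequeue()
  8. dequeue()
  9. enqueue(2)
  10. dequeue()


enqueue(28) -> [28]
enqueue(47) -> [28, 47]
enqueue(40) -> [28, 47, 40]
dequeue()->28, [47, 40]
enqueue(10) -> [47, 40, 10]
enqueue(36) -> [47, 40, 10, 36]
dequeue()->47, [40, 10, 36]
dequeue()->40, [10, 36]
enqueue(2) -> [10, 36, 2]
dequeue()->10, [36, 2]

Final queue: [36, 2]


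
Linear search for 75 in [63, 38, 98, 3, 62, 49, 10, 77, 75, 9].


i=0: 63!=75
i=1: 38!=75
i=2: 98!=75
i=3: 3!=75
i=4: 62!=75
i=5: 49!=75
i=6: 10!=75
i=7: 77!=75
i=8: 75==75 found!

Found at 8, 9 comps


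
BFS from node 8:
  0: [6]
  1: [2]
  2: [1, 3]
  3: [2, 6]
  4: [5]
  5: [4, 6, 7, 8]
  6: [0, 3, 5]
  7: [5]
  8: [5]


Visit 8, enqueue [5]
Visit 5, enqueue [4, 6, 7]
Visit 4, enqueue []
Visit 6, enqueue [0, 3]
Visit 7, enqueue []
Visit 0, enqueue []
Visit 3, enqueue [2]
Visit 2, enqueue [1]
Visit 1, enqueue []

BFS order: [8, 5, 4, 6, 7, 0, 3, 2, 1]


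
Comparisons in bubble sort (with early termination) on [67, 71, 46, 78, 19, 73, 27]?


Algorithm: bubble sort (with early termination)
Input: [67, 71, 46, 78, 19, 73, 27]
Sorted: [19, 27, 46, 67, 71, 73, 78]

21


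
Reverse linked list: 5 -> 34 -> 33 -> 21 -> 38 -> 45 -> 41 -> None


Step 1: curr=5, set curr.next=prev(None) | reversed so far: 5
Step 2: curr=34, set curr.next=prev(5) | reversed so far: 34 -> 5
Step 3: curr=33, set curr.next=prev(34) | reversed so far: 33 -> 34 -> 5
Step 4: curr=21, set curr.next=prev(33) | reversed so far: 21 -> 33 -> 34 -> 5
Step 5: curr=38, set curr.next=prev(21) | reversed so far: 38 -> 21 -> 33 -> 34 -> 5
Step 6: curr=45, set curr.next=prev(38) | reversed so far: 45 -> 38 -> 21 -> 33 -> 34 -> 5
Step 7: curr=41, set curr.next=prev(45) | reversed so far: 41 -> 45 -> 38 -> 21 -> 33 -> 34 -> 5

41 -> 45 -> 38 -> 21 -> 33 -> 34 -> 5 -> None


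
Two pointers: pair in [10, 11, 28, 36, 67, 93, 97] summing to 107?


lo=0(10)+hi=6(97)=107

Yes: 10+97=107


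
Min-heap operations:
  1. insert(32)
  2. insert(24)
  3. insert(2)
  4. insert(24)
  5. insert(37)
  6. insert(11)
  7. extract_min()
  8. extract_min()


insert(32) -> [32]
insert(24) -> [24, 32]
insert(2) -> [2, 32, 24]
insert(24) -> [2, 24, 24, 32]
insert(37) -> [2, 24, 24, 32, 37]
insert(11) -> [2, 24, 11, 32, 37, 24]
extract_min()->2, [11, 24, 24, 32, 37]
extract_min()->11, [24, 24, 37, 32]

Final heap: [24, 24, 37, 32]


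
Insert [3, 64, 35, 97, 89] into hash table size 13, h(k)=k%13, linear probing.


Insert 3: h=3 -> slot 3
Insert 64: h=12 -> slot 12
Insert 35: h=9 -> slot 9
Insert 97: h=6 -> slot 6
Insert 89: h=11 -> slot 11

Table: [None, None, None, 3, None, None, 97, None, None, 35, None, 89, 64]


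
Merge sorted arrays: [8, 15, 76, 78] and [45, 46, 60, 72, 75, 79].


Take 8 from A
Take 15 from A
Take 45 from B
Take 46 from B
Take 60 from B
Take 72 from B
Take 75 from B
Take 76 from A
Take 78 from A

Merged: [8, 15, 45, 46, 60, 72, 75, 76, 78, 79]


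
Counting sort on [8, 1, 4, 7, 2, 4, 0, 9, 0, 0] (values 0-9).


Input: [8, 1, 4, 7, 2, 4, 0, 9, 0, 0]
Counts: [3, 1, 1, 0, 2, 0, 0, 1, 1, 1]

Sorted: [0, 0, 0, 1, 2, 4, 4, 7, 8, 9]


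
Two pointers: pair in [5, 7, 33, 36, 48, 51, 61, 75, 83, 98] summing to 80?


lo=0(5)+hi=9(98)=103
lo=0(5)+hi=8(83)=88
lo=0(5)+hi=7(75)=80

Yes: 5+75=80


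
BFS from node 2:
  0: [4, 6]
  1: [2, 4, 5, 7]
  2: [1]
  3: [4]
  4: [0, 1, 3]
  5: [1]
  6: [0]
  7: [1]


Visit 2, enqueue [1]
Visit 1, enqueue [4, 5, 7]
Visit 4, enqueue [0, 3]
Visit 5, enqueue []
Visit 7, enqueue []
Visit 0, enqueue [6]
Visit 3, enqueue []
Visit 6, enqueue []

BFS order: [2, 1, 4, 5, 7, 0, 3, 6]


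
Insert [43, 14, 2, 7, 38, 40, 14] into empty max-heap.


Insert 43: [43]
Insert 14: [43, 14]
Insert 2: [43, 14, 2]
Insert 7: [43, 14, 2, 7]
Insert 38: [43, 38, 2, 7, 14]
Insert 40: [43, 38, 40, 7, 14, 2]
Insert 14: [43, 38, 40, 7, 14, 2, 14]

Final heap: [43, 38, 40, 7, 14, 2, 14]


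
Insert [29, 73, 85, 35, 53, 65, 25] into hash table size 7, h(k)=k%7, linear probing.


Insert 29: h=1 -> slot 1
Insert 73: h=3 -> slot 3
Insert 85: h=1, 1 probes -> slot 2
Insert 35: h=0 -> slot 0
Insert 53: h=4 -> slot 4
Insert 65: h=2, 3 probes -> slot 5
Insert 25: h=4, 2 probes -> slot 6

Table: [35, 29, 85, 73, 53, 65, 25]


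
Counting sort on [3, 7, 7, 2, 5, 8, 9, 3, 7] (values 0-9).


Input: [3, 7, 7, 2, 5, 8, 9, 3, 7]
Counts: [0, 0, 1, 2, 0, 1, 0, 3, 1, 1]

Sorted: [2, 3, 3, 5, 7, 7, 7, 8, 9]


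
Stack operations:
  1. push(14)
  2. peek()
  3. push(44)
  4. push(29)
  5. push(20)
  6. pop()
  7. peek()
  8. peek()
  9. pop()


push(14) -> [14]
peek()->14
push(44) -> [14, 44]
push(29) -> [14, 44, 29]
push(20) -> [14, 44, 29, 20]
pop()->20, [14, 44, 29]
peek()->29
peek()->29
pop()->29, [14, 44]

Final stack: [14, 44]


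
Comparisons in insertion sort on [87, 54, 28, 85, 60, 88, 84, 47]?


Algorithm: insertion sort
Input: [87, 54, 28, 85, 60, 88, 84, 47]
Sorted: [28, 47, 54, 60, 84, 85, 87, 88]

20


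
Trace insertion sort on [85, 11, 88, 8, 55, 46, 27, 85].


Initial: [85, 11, 88, 8, 55, 46, 27, 85]
Insert 11: [11, 85, 88, 8, 55, 46, 27, 85]
Insert 88: [11, 85, 88, 8, 55, 46, 27, 85]
Insert 8: [8, 11, 85, 88, 55, 46, 27, 85]
Insert 55: [8, 11, 55, 85, 88, 46, 27, 85]
Insert 46: [8, 11, 46, 55, 85, 88, 27, 85]
Insert 27: [8, 11, 27, 46, 55, 85, 88, 85]
Insert 85: [8, 11, 27, 46, 55, 85, 85, 88]

Sorted: [8, 11, 27, 46, 55, 85, 85, 88]


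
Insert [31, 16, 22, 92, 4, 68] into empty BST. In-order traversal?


Insert 31: root
Insert 16: L from 31
Insert 22: L from 31 -> R from 16
Insert 92: R from 31
Insert 4: L from 31 -> L from 16
Insert 68: R from 31 -> L from 92

In-order: [4, 16, 22, 31, 68, 92]


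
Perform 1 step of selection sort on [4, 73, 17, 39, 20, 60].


Initial: [4, 73, 17, 39, 20, 60]
Step 1: min=4 at 0
  Swap: [4, 73, 17, 39, 20, 60]

After 1 step: [4, 73, 17, 39, 20, 60]


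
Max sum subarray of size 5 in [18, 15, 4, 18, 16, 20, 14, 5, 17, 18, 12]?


[0:5]: 71
[1:6]: 73
[2:7]: 72
[3:8]: 73
[4:9]: 72
[5:10]: 74
[6:11]: 66

Max: 74 at [5:10]


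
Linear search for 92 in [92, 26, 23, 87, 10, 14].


i=0: 92==92 found!

Found at 0, 1 comps


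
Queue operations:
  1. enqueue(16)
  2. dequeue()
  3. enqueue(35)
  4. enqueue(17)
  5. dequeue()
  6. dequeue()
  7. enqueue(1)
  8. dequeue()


enqueue(16) -> [16]
dequeue()->16, []
enqueue(35) -> [35]
enqueue(17) -> [35, 17]
dequeue()->35, [17]
dequeue()->17, []
enqueue(1) -> [1]
dequeue()->1, []

Final queue: []


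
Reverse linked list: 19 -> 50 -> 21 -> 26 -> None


Step 1: curr=19, set curr.next=prev(None) | reversed so far: 19
Step 2: curr=50, set curr.next=prev(19) | reversed so far: 50 -> 19
Step 3: curr=21, set curr.next=prev(50) | reversed so far: 21 -> 50 -> 19
Step 4: curr=26, set curr.next=prev(21) | reversed so far: 26 -> 21 -> 50 -> 19

26 -> 21 -> 50 -> 19 -> None


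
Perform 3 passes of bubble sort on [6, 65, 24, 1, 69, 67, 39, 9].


Initial: [6, 65, 24, 1, 69, 67, 39, 9]
Pass 1: [6, 24, 1, 65, 67, 39, 9, 69] (5 swaps)
Pass 2: [6, 1, 24, 65, 39, 9, 67, 69] (3 swaps)
Pass 3: [1, 6, 24, 39, 9, 65, 67, 69] (3 swaps)

After 3 passes: [1, 6, 24, 39, 9, 65, 67, 69]


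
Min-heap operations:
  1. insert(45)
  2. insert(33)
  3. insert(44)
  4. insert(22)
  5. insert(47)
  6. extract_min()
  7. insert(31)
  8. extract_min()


insert(45) -> [45]
insert(33) -> [33, 45]
insert(44) -> [33, 45, 44]
insert(22) -> [22, 33, 44, 45]
insert(47) -> [22, 33, 44, 45, 47]
extract_min()->22, [33, 45, 44, 47]
insert(31) -> [31, 33, 44, 47, 45]
extract_min()->31, [33, 45, 44, 47]

Final heap: [33, 45, 44, 47]


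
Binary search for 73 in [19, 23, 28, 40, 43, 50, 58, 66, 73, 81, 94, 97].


Step 1: lo=0, hi=11, mid=5, val=50
Step 2: lo=6, hi=11, mid=8, val=73

Found at index 8


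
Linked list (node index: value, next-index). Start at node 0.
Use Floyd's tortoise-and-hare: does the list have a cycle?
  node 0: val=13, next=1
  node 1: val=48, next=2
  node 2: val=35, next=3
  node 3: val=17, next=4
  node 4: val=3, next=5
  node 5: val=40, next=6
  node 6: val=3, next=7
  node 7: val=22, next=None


Floyd's tortoise (slow, +1) and hare (fast, +2):
  init: slow=0, fast=0
  step 1: slow=1, fast=2
  step 2: slow=2, fast=4
  step 3: slow=3, fast=6
  step 4: fast 6->7->None, no cycle

Cycle: no


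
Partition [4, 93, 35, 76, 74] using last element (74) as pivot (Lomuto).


Pivot: 74
  4 <= 74: advance i (no swap)
  35 <= 74: swap -> [4, 35, 93, 76, 74]
Place pivot at 2: [4, 35, 74, 76, 93]

Partitioned: [4, 35, 74, 76, 93]


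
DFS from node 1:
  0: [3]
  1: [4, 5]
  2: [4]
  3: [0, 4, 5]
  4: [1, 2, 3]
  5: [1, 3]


Visit 1, push [5, 4]
Visit 4, push [3, 2]
Visit 2, push []
Visit 3, push [5, 0]
Visit 0, push []
Visit 5, push []

DFS order: [1, 4, 2, 3, 0, 5]


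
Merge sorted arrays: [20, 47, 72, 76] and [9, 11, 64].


Take 9 from B
Take 11 from B
Take 20 from A
Take 47 from A
Take 64 from B

Merged: [9, 11, 20, 47, 64, 72, 76]


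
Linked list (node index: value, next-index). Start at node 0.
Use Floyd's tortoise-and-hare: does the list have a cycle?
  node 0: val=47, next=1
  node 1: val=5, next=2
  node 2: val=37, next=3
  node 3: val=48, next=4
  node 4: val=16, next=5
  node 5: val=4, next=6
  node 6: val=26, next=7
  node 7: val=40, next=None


Floyd's tortoise (slow, +1) and hare (fast, +2):
  init: slow=0, fast=0
  step 1: slow=1, fast=2
  step 2: slow=2, fast=4
  step 3: slow=3, fast=6
  step 4: fast 6->7->None, no cycle

Cycle: no


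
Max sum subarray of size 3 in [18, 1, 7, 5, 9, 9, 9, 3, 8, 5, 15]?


[0:3]: 26
[1:4]: 13
[2:5]: 21
[3:6]: 23
[4:7]: 27
[5:8]: 21
[6:9]: 20
[7:10]: 16
[8:11]: 28

Max: 28 at [8:11]


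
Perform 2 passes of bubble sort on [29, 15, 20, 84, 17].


Initial: [29, 15, 20, 84, 17]
Pass 1: [15, 20, 29, 17, 84] (3 swaps)
Pass 2: [15, 20, 17, 29, 84] (1 swaps)

After 2 passes: [15, 20, 17, 29, 84]


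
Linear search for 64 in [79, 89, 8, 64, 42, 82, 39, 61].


i=0: 79!=64
i=1: 89!=64
i=2: 8!=64
i=3: 64==64 found!

Found at 3, 4 comps


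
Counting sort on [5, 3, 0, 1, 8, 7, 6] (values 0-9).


Input: [5, 3, 0, 1, 8, 7, 6]
Counts: [1, 1, 0, 1, 0, 1, 1, 1, 1, 0]

Sorted: [0, 1, 3, 5, 6, 7, 8]


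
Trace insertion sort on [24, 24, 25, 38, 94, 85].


Initial: [24, 24, 25, 38, 94, 85]
Insert 24: [24, 24, 25, 38, 94, 85]
Insert 25: [24, 24, 25, 38, 94, 85]
Insert 38: [24, 24, 25, 38, 94, 85]
Insert 94: [24, 24, 25, 38, 94, 85]
Insert 85: [24, 24, 25, 38, 85, 94]

Sorted: [24, 24, 25, 38, 85, 94]


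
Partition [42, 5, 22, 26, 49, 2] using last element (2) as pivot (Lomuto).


Pivot: 2
Place pivot at 0: [2, 5, 22, 26, 49, 42]

Partitioned: [2, 5, 22, 26, 49, 42]


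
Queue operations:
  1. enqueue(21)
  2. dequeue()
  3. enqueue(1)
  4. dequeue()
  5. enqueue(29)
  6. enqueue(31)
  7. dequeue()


enqueue(21) -> [21]
dequeue()->21, []
enqueue(1) -> [1]
dequeue()->1, []
enqueue(29) -> [29]
enqueue(31) -> [29, 31]
dequeue()->29, [31]

Final queue: [31]


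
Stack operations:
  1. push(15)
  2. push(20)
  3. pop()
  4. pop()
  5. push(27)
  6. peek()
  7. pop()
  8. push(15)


push(15) -> [15]
push(20) -> [15, 20]
pop()->20, [15]
pop()->15, []
push(27) -> [27]
peek()->27
pop()->27, []
push(15) -> [15]

Final stack: [15]


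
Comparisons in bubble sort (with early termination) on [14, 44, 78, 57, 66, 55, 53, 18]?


Algorithm: bubble sort (with early termination)
Input: [14, 44, 78, 57, 66, 55, 53, 18]
Sorted: [14, 18, 44, 53, 55, 57, 66, 78]

28


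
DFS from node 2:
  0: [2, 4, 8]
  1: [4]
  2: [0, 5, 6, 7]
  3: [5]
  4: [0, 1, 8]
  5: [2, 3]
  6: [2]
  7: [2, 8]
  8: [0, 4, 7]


Visit 2, push [7, 6, 5, 0]
Visit 0, push [8, 4]
Visit 4, push [8, 1]
Visit 1, push []
Visit 8, push [7]
Visit 7, push []
Visit 5, push [3]
Visit 3, push []
Visit 6, push []

DFS order: [2, 0, 4, 1, 8, 7, 5, 3, 6]


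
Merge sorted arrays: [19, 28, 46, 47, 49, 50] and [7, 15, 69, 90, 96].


Take 7 from B
Take 15 from B
Take 19 from A
Take 28 from A
Take 46 from A
Take 47 from A
Take 49 from A
Take 50 from A

Merged: [7, 15, 19, 28, 46, 47, 49, 50, 69, 90, 96]


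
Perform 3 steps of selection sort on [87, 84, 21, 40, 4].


Initial: [87, 84, 21, 40, 4]
Step 1: min=4 at 4
  Swap: [4, 84, 21, 40, 87]
Step 2: min=21 at 2
  Swap: [4, 21, 84, 40, 87]
Step 3: min=40 at 3
  Swap: [4, 21, 40, 84, 87]

After 3 steps: [4, 21, 40, 84, 87]


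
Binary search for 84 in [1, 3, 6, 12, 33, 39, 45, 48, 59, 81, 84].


Step 1: lo=0, hi=10, mid=5, val=39
Step 2: lo=6, hi=10, mid=8, val=59
Step 3: lo=9, hi=10, mid=9, val=81
Step 4: lo=10, hi=10, mid=10, val=84

Found at index 10


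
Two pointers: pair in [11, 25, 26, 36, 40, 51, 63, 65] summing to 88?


lo=0(11)+hi=7(65)=76
lo=1(25)+hi=7(65)=90
lo=1(25)+hi=6(63)=88

Yes: 25+63=88


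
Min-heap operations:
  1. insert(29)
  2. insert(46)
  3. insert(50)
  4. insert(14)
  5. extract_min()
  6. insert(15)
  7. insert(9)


insert(29) -> [29]
insert(46) -> [29, 46]
insert(50) -> [29, 46, 50]
insert(14) -> [14, 29, 50, 46]
extract_min()->14, [29, 46, 50]
insert(15) -> [15, 29, 50, 46]
insert(9) -> [9, 15, 50, 46, 29]

Final heap: [9, 15, 50, 46, 29]


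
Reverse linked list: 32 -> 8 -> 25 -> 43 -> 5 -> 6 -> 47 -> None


Step 1: curr=32, set curr.next=prev(None) | reversed so far: 32
Step 2: curr=8, set curr.next=prev(32) | reversed so far: 8 -> 32
Step 3: curr=25, set curr.next=prev(8) | reversed so far: 25 -> 8 -> 32
Step 4: curr=43, set curr.next=prev(25) | reversed so far: 43 -> 25 -> 8 -> 32
Step 5: curr=5, set curr.next=prev(43) | reversed so far: 5 -> 43 -> 25 -> 8 -> 32
Step 6: curr=6, set curr.next=prev(5) | reversed so far: 6 -> 5 -> 43 -> 25 -> 8 -> 32
Step 7: curr=47, set curr.next=prev(6) | reversed so far: 47 -> 6 -> 5 -> 43 -> 25 -> 8 -> 32

47 -> 6 -> 5 -> 43 -> 25 -> 8 -> 32 -> None


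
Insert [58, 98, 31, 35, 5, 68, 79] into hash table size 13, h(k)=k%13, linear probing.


Insert 58: h=6 -> slot 6
Insert 98: h=7 -> slot 7
Insert 31: h=5 -> slot 5
Insert 35: h=9 -> slot 9
Insert 5: h=5, 3 probes -> slot 8
Insert 68: h=3 -> slot 3
Insert 79: h=1 -> slot 1

Table: [None, 79, None, 68, None, 31, 58, 98, 5, 35, None, None, None]


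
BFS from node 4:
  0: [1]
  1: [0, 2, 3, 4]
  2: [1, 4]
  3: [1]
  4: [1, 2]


Visit 4, enqueue [1, 2]
Visit 1, enqueue [0, 3]
Visit 2, enqueue []
Visit 0, enqueue []
Visit 3, enqueue []

BFS order: [4, 1, 2, 0, 3]


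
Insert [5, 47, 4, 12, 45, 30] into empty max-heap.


Insert 5: [5]
Insert 47: [47, 5]
Insert 4: [47, 5, 4]
Insert 12: [47, 12, 4, 5]
Insert 45: [47, 45, 4, 5, 12]
Insert 30: [47, 45, 30, 5, 12, 4]

Final heap: [47, 45, 30, 5, 12, 4]


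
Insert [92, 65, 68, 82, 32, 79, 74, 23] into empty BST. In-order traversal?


Insert 92: root
Insert 65: L from 92
Insert 68: L from 92 -> R from 65
Insert 82: L from 92 -> R from 65 -> R from 68
Insert 32: L from 92 -> L from 65
Insert 79: L from 92 -> R from 65 -> R from 68 -> L from 82
Insert 74: L from 92 -> R from 65 -> R from 68 -> L from 82 -> L from 79
Insert 23: L from 92 -> L from 65 -> L from 32

In-order: [23, 32, 65, 68, 74, 79, 82, 92]


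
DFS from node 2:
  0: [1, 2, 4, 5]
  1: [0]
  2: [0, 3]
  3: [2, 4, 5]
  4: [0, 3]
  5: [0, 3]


Visit 2, push [3, 0]
Visit 0, push [5, 4, 1]
Visit 1, push []
Visit 4, push [3]
Visit 3, push [5]
Visit 5, push []

DFS order: [2, 0, 1, 4, 3, 5]


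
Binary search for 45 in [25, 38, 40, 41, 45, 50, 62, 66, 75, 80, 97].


Step 1: lo=0, hi=10, mid=5, val=50
Step 2: lo=0, hi=4, mid=2, val=40
Step 3: lo=3, hi=4, mid=3, val=41
Step 4: lo=4, hi=4, mid=4, val=45

Found at index 4


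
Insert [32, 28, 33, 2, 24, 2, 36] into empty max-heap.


Insert 32: [32]
Insert 28: [32, 28]
Insert 33: [33, 28, 32]
Insert 2: [33, 28, 32, 2]
Insert 24: [33, 28, 32, 2, 24]
Insert 2: [33, 28, 32, 2, 24, 2]
Insert 36: [36, 28, 33, 2, 24, 2, 32]

Final heap: [36, 28, 33, 2, 24, 2, 32]


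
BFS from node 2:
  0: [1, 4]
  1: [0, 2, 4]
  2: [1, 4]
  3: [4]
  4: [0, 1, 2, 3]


Visit 2, enqueue [1, 4]
Visit 1, enqueue [0]
Visit 4, enqueue [3]
Visit 0, enqueue []
Visit 3, enqueue []

BFS order: [2, 1, 4, 0, 3]


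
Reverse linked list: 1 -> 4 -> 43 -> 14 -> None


Step 1: curr=1, set curr.next=prev(None) | reversed so far: 1
Step 2: curr=4, set curr.next=prev(1) | reversed so far: 4 -> 1
Step 3: curr=43, set curr.next=prev(4) | reversed so far: 43 -> 4 -> 1
Step 4: curr=14, set curr.next=prev(43) | reversed so far: 14 -> 43 -> 4 -> 1

14 -> 43 -> 4 -> 1 -> None


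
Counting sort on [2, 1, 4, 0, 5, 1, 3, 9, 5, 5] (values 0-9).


Input: [2, 1, 4, 0, 5, 1, 3, 9, 5, 5]
Counts: [1, 2, 1, 1, 1, 3, 0, 0, 0, 1]

Sorted: [0, 1, 1, 2, 3, 4, 5, 5, 5, 9]


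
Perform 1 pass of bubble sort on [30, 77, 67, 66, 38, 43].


Initial: [30, 77, 67, 66, 38, 43]
Pass 1: [30, 67, 66, 38, 43, 77] (4 swaps)

After 1 pass: [30, 67, 66, 38, 43, 77]


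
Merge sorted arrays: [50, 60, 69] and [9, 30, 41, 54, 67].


Take 9 from B
Take 30 from B
Take 41 from B
Take 50 from A
Take 54 from B
Take 60 from A
Take 67 from B

Merged: [9, 30, 41, 50, 54, 60, 67, 69]


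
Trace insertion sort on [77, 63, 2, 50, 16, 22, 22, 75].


Initial: [77, 63, 2, 50, 16, 22, 22, 75]
Insert 63: [63, 77, 2, 50, 16, 22, 22, 75]
Insert 2: [2, 63, 77, 50, 16, 22, 22, 75]
Insert 50: [2, 50, 63, 77, 16, 22, 22, 75]
Insert 16: [2, 16, 50, 63, 77, 22, 22, 75]
Insert 22: [2, 16, 22, 50, 63, 77, 22, 75]
Insert 22: [2, 16, 22, 22, 50, 63, 77, 75]
Insert 75: [2, 16, 22, 22, 50, 63, 75, 77]

Sorted: [2, 16, 22, 22, 50, 63, 75, 77]


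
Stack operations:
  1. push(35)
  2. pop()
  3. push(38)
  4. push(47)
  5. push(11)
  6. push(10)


push(35) -> [35]
pop()->35, []
push(38) -> [38]
push(47) -> [38, 47]
push(11) -> [38, 47, 11]
push(10) -> [38, 47, 11, 10]

Final stack: [38, 47, 11, 10]


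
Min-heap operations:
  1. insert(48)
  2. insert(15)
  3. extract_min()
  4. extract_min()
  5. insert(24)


insert(48) -> [48]
insert(15) -> [15, 48]
extract_min()->15, [48]
extract_min()->48, []
insert(24) -> [24]

Final heap: [24]


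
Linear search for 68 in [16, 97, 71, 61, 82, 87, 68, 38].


i=0: 16!=68
i=1: 97!=68
i=2: 71!=68
i=3: 61!=68
i=4: 82!=68
i=5: 87!=68
i=6: 68==68 found!

Found at 6, 7 comps


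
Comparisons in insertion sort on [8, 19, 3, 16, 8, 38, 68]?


Algorithm: insertion sort
Input: [8, 19, 3, 16, 8, 38, 68]
Sorted: [3, 8, 8, 16, 19, 38, 68]

10


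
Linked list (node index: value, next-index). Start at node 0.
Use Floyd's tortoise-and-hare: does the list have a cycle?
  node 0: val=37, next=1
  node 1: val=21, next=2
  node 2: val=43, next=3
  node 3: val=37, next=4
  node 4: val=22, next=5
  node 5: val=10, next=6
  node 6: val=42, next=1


Floyd's tortoise (slow, +1) and hare (fast, +2):
  init: slow=0, fast=0
  step 1: slow=1, fast=2
  step 2: slow=2, fast=4
  step 3: slow=3, fast=6
  step 4: slow=4, fast=2
  step 5: slow=5, fast=4
  step 6: slow=6, fast=6
  slow == fast at node 6: cycle detected

Cycle: yes


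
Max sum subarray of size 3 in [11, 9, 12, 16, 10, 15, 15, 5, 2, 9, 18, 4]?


[0:3]: 32
[1:4]: 37
[2:5]: 38
[3:6]: 41
[4:7]: 40
[5:8]: 35
[6:9]: 22
[7:10]: 16
[8:11]: 29
[9:12]: 31

Max: 41 at [3:6]


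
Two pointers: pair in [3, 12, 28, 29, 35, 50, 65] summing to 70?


lo=0(3)+hi=6(65)=68
lo=1(12)+hi=6(65)=77
lo=1(12)+hi=5(50)=62
lo=2(28)+hi=5(50)=78
lo=2(28)+hi=4(35)=63
lo=3(29)+hi=4(35)=64

No pair found


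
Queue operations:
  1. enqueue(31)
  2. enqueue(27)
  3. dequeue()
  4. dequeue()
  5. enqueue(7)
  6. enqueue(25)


enqueue(31) -> [31]
enqueue(27) -> [31, 27]
dequeue()->31, [27]
dequeue()->27, []
enqueue(7) -> [7]
enqueue(25) -> [7, 25]

Final queue: [7, 25]


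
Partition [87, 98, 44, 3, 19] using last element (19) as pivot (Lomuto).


Pivot: 19
  3 <= 19: swap -> [3, 98, 44, 87, 19]
Place pivot at 1: [3, 19, 44, 87, 98]

Partitioned: [3, 19, 44, 87, 98]


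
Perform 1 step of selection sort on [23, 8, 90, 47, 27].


Initial: [23, 8, 90, 47, 27]
Step 1: min=8 at 1
  Swap: [8, 23, 90, 47, 27]

After 1 step: [8, 23, 90, 47, 27]


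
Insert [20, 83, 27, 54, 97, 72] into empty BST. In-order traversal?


Insert 20: root
Insert 83: R from 20
Insert 27: R from 20 -> L from 83
Insert 54: R from 20 -> L from 83 -> R from 27
Insert 97: R from 20 -> R from 83
Insert 72: R from 20 -> L from 83 -> R from 27 -> R from 54

In-order: [20, 27, 54, 72, 83, 97]


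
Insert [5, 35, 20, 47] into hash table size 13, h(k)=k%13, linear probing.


Insert 5: h=5 -> slot 5
Insert 35: h=9 -> slot 9
Insert 20: h=7 -> slot 7
Insert 47: h=8 -> slot 8

Table: [None, None, None, None, None, 5, None, 20, 47, 35, None, None, None]


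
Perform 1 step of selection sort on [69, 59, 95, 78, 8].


Initial: [69, 59, 95, 78, 8]
Step 1: min=8 at 4
  Swap: [8, 59, 95, 78, 69]

After 1 step: [8, 59, 95, 78, 69]


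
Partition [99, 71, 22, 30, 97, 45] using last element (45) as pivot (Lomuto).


Pivot: 45
  22 <= 45: swap -> [22, 71, 99, 30, 97, 45]
  30 <= 45: swap -> [22, 30, 99, 71, 97, 45]
Place pivot at 2: [22, 30, 45, 71, 97, 99]

Partitioned: [22, 30, 45, 71, 97, 99]


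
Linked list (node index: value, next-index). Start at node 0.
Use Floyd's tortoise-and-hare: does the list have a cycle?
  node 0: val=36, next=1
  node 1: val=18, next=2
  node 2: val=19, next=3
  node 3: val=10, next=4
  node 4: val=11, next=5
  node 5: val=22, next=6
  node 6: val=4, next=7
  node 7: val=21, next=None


Floyd's tortoise (slow, +1) and hare (fast, +2):
  init: slow=0, fast=0
  step 1: slow=1, fast=2
  step 2: slow=2, fast=4
  step 3: slow=3, fast=6
  step 4: fast 6->7->None, no cycle

Cycle: no


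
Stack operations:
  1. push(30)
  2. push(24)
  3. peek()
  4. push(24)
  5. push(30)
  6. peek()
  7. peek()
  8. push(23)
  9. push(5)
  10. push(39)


push(30) -> [30]
push(24) -> [30, 24]
peek()->24
push(24) -> [30, 24, 24]
push(30) -> [30, 24, 24, 30]
peek()->30
peek()->30
push(23) -> [30, 24, 24, 30, 23]
push(5) -> [30, 24, 24, 30, 23, 5]
push(39) -> [30, 24, 24, 30, 23, 5, 39]

Final stack: [30, 24, 24, 30, 23, 5, 39]


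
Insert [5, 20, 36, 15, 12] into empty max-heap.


Insert 5: [5]
Insert 20: [20, 5]
Insert 36: [36, 5, 20]
Insert 15: [36, 15, 20, 5]
Insert 12: [36, 15, 20, 5, 12]

Final heap: [36, 15, 20, 5, 12]


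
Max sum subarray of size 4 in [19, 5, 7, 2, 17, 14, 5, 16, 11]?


[0:4]: 33
[1:5]: 31
[2:6]: 40
[3:7]: 38
[4:8]: 52
[5:9]: 46

Max: 52 at [4:8]


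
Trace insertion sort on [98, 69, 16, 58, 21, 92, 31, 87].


Initial: [98, 69, 16, 58, 21, 92, 31, 87]
Insert 69: [69, 98, 16, 58, 21, 92, 31, 87]
Insert 16: [16, 69, 98, 58, 21, 92, 31, 87]
Insert 58: [16, 58, 69, 98, 21, 92, 31, 87]
Insert 21: [16, 21, 58, 69, 98, 92, 31, 87]
Insert 92: [16, 21, 58, 69, 92, 98, 31, 87]
Insert 31: [16, 21, 31, 58, 69, 92, 98, 87]
Insert 87: [16, 21, 31, 58, 69, 87, 92, 98]

Sorted: [16, 21, 31, 58, 69, 87, 92, 98]


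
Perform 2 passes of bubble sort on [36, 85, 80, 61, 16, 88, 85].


Initial: [36, 85, 80, 61, 16, 88, 85]
Pass 1: [36, 80, 61, 16, 85, 85, 88] (4 swaps)
Pass 2: [36, 61, 16, 80, 85, 85, 88] (2 swaps)

After 2 passes: [36, 61, 16, 80, 85, 85, 88]


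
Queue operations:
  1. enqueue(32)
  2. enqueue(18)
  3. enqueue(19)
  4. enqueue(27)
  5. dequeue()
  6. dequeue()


enqueue(32) -> [32]
enqueue(18) -> [32, 18]
enqueue(19) -> [32, 18, 19]
enqueue(27) -> [32, 18, 19, 27]
dequeue()->32, [18, 19, 27]
dequeue()->18, [19, 27]

Final queue: [19, 27]


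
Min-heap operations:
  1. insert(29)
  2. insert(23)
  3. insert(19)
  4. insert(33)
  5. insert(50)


insert(29) -> [29]
insert(23) -> [23, 29]
insert(19) -> [19, 29, 23]
insert(33) -> [19, 29, 23, 33]
insert(50) -> [19, 29, 23, 33, 50]

Final heap: [19, 29, 23, 33, 50]


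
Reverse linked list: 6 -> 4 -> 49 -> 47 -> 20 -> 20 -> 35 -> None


Step 1: curr=6, set curr.next=prev(None) | reversed so far: 6
Step 2: curr=4, set curr.next=prev(6) | reversed so far: 4 -> 6
Step 3: curr=49, set curr.next=prev(4) | reversed so far: 49 -> 4 -> 6
Step 4: curr=47, set curr.next=prev(49) | reversed so far: 47 -> 49 -> 4 -> 6
Step 5: curr=20, set curr.next=prev(47) | reversed so far: 20 -> 47 -> 49 -> 4 -> 6
Step 6: curr=20, set curr.next=prev(20) | reversed so far: 20 -> 20 -> 47 -> 49 -> 4 -> 6
Step 7: curr=35, set curr.next=prev(20) | reversed so far: 35 -> 20 -> 20 -> 47 -> 49 -> 4 -> 6

35 -> 20 -> 20 -> 47 -> 49 -> 4 -> 6 -> None


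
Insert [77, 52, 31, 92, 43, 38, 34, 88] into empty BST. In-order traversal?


Insert 77: root
Insert 52: L from 77
Insert 31: L from 77 -> L from 52
Insert 92: R from 77
Insert 43: L from 77 -> L from 52 -> R from 31
Insert 38: L from 77 -> L from 52 -> R from 31 -> L from 43
Insert 34: L from 77 -> L from 52 -> R from 31 -> L from 43 -> L from 38
Insert 88: R from 77 -> L from 92

In-order: [31, 34, 38, 43, 52, 77, 88, 92]


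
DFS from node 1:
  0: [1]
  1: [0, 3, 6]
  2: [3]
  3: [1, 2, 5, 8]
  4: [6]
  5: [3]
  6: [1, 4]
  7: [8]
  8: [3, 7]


Visit 1, push [6, 3, 0]
Visit 0, push []
Visit 3, push [8, 5, 2]
Visit 2, push []
Visit 5, push []
Visit 8, push [7]
Visit 7, push []
Visit 6, push [4]
Visit 4, push []

DFS order: [1, 0, 3, 2, 5, 8, 7, 6, 4]


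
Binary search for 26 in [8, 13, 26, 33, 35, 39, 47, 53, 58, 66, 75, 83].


Step 1: lo=0, hi=11, mid=5, val=39
Step 2: lo=0, hi=4, mid=2, val=26

Found at index 2


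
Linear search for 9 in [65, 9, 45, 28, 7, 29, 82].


i=0: 65!=9
i=1: 9==9 found!

Found at 1, 2 comps


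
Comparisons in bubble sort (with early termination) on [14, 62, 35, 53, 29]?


Algorithm: bubble sort (with early termination)
Input: [14, 62, 35, 53, 29]
Sorted: [14, 29, 35, 53, 62]

10


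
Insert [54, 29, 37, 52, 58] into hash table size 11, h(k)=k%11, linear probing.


Insert 54: h=10 -> slot 10
Insert 29: h=7 -> slot 7
Insert 37: h=4 -> slot 4
Insert 52: h=8 -> slot 8
Insert 58: h=3 -> slot 3

Table: [None, None, None, 58, 37, None, None, 29, 52, None, 54]


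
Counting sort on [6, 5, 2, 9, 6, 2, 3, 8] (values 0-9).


Input: [6, 5, 2, 9, 6, 2, 3, 8]
Counts: [0, 0, 2, 1, 0, 1, 2, 0, 1, 1]

Sorted: [2, 2, 3, 5, 6, 6, 8, 9]
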